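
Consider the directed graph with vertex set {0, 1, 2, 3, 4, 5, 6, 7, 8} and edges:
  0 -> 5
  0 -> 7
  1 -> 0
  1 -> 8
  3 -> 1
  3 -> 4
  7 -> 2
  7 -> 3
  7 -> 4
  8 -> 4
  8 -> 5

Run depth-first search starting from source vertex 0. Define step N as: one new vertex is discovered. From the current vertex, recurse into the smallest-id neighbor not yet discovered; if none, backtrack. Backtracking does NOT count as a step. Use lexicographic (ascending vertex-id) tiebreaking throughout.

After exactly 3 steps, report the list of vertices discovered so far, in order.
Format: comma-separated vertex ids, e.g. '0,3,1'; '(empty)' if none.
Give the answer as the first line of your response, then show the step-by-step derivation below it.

0,5,7

step 1: discover 0; path=0; order=0
step 2: discover 5; path=0>5; order=0,5
step 3: discover 7; path=0>7; order=0,5,7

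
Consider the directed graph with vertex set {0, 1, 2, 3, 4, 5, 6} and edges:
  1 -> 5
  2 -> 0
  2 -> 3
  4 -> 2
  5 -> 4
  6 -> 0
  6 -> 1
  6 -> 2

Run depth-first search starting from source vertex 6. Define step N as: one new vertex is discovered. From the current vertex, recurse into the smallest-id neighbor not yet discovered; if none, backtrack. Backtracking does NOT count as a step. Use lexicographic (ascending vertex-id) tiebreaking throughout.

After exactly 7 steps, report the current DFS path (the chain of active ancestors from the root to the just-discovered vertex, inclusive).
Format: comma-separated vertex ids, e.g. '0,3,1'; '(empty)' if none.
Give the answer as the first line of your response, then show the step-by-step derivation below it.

6,1,5,4,2,3

step 1: discover 6; path=6; order=6
step 2: discover 0; path=6>0; order=6,0
step 3: discover 1; path=6>1; order=6,0,1
step 4: discover 5; path=6>1>5; order=6,0,1,5
step 5: discover 4; path=6>1>5>4; order=6,0,1,5,4
step 6: discover 2; path=6>1>5>4>2; order=6,0,1,5,4,2
step 7: discover 3; path=6>1>5>4>2>3; order=6,0,1,5,4,2,3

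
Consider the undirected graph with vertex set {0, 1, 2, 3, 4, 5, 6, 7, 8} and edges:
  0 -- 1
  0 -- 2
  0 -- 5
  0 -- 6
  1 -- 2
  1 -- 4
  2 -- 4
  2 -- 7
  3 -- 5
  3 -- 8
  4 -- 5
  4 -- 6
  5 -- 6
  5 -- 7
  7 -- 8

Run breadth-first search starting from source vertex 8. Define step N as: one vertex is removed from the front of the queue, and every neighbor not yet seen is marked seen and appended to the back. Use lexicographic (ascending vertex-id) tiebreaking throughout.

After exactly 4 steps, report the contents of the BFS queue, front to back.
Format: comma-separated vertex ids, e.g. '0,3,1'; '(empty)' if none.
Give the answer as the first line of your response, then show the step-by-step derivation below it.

2,0,4,6

step 1: dequeue 8; queue=[3,7]; order=8
step 2: dequeue 3; queue=[7,5]; order=8,3
step 3: dequeue 7; queue=[5,2]; order=8,3,7
step 4: dequeue 5; queue=[2,0,4,6]; order=8,3,7,5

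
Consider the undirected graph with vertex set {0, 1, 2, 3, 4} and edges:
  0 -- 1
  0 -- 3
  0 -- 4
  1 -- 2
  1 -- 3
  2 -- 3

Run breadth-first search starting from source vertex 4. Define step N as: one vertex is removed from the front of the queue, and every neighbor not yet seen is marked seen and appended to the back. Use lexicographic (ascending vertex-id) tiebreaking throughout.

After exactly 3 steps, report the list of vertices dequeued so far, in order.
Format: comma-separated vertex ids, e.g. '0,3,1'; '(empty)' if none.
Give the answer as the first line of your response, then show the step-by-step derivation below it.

4,0,1

step 1: dequeue 4; queue=[0]; order=4
step 2: dequeue 0; queue=[1,3]; order=4,0
step 3: dequeue 1; queue=[3,2]; order=4,0,1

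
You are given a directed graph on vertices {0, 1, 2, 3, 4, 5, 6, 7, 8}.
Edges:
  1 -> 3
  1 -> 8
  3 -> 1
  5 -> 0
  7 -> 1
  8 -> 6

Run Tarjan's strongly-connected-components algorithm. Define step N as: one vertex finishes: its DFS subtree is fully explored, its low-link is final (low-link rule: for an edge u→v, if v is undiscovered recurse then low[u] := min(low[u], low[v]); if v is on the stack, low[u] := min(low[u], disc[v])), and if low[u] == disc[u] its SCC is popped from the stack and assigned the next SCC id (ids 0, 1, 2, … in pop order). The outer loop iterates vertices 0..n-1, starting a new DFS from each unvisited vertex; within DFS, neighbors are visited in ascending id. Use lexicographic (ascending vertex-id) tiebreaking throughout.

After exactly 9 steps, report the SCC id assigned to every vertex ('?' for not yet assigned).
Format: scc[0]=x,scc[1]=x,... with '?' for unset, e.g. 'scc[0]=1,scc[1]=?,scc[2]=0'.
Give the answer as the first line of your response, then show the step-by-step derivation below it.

scc[0]=0,scc[1]=3,scc[2]=4,scc[3]=3,scc[4]=5,scc[5]=6,scc[6]=1,scc[7]=7,scc[8]=2

step 1: low=(low[0]=0,low[1]=?,low[2]=?,low[3]=?,low[4]=?,low[5]=?,low[6]=?,low[7]=?,low[8]=?); scc=(scc[0]=0,scc[1]=?,scc[2]=?,scc[3]=?,scc[4]=?,scc[5]=?,scc[6]=?,scc[7]=?,scc[8]=?)
step 2: low=(low[0]=0,low[1]=1,low[2]=?,low[3]=1,low[4]=?,low[5]=?,low[6]=?,low[7]=?,low[8]=?); scc=(scc[0]=0,scc[1]=?,scc[2]=?,scc[3]=?,scc[4]=?,scc[5]=?,scc[6]=?,scc[7]=?,scc[8]=?)
step 3: low=(low[0]=0,low[1]=1,low[2]=?,low[3]=1,low[4]=?,low[5]=?,low[6]=4,low[7]=?,low[8]=3); scc=(scc[0]=0,scc[1]=?,scc[2]=?,scc[3]=?,scc[4]=?,scc[5]=?,scc[6]=1,scc[7]=?,scc[8]=?)
step 4: low=(low[0]=0,low[1]=1,low[2]=?,low[3]=1,low[4]=?,low[5]=?,low[6]=4,low[7]=?,low[8]=3); scc=(scc[0]=0,scc[1]=?,scc[2]=?,scc[3]=?,scc[4]=?,scc[5]=?,scc[6]=1,scc[7]=?,scc[8]=2)
step 5: low=(low[0]=0,low[1]=1,low[2]=?,low[3]=1,low[4]=?,low[5]=?,low[6]=4,low[7]=?,low[8]=3); scc=(scc[0]=0,scc[1]=3,scc[2]=?,scc[3]=3,scc[4]=?,scc[5]=?,scc[6]=1,scc[7]=?,scc[8]=2)
step 6: low=(low[0]=0,low[1]=1,low[2]=5,low[3]=1,low[4]=?,low[5]=?,low[6]=4,low[7]=?,low[8]=3); scc=(scc[0]=0,scc[1]=3,scc[2]=4,scc[3]=3,scc[4]=?,scc[5]=?,scc[6]=1,scc[7]=?,scc[8]=2)
step 7: low=(low[0]=0,low[1]=1,low[2]=5,low[3]=1,low[4]=6,low[5]=?,low[6]=4,low[7]=?,low[8]=3); scc=(scc[0]=0,scc[1]=3,scc[2]=4,scc[3]=3,scc[4]=5,scc[5]=?,scc[6]=1,scc[7]=?,scc[8]=2)
step 8: low=(low[0]=0,low[1]=1,low[2]=5,low[3]=1,low[4]=6,low[5]=7,low[6]=4,low[7]=?,low[8]=3); scc=(scc[0]=0,scc[1]=3,scc[2]=4,scc[3]=3,scc[4]=5,scc[5]=6,scc[6]=1,scc[7]=?,scc[8]=2)
step 9: low=(low[0]=0,low[1]=1,low[2]=5,low[3]=1,low[4]=6,low[5]=7,low[6]=4,low[7]=8,low[8]=3); scc=(scc[0]=0,scc[1]=3,scc[2]=4,scc[3]=3,scc[4]=5,scc[5]=6,scc[6]=1,scc[7]=7,scc[8]=2)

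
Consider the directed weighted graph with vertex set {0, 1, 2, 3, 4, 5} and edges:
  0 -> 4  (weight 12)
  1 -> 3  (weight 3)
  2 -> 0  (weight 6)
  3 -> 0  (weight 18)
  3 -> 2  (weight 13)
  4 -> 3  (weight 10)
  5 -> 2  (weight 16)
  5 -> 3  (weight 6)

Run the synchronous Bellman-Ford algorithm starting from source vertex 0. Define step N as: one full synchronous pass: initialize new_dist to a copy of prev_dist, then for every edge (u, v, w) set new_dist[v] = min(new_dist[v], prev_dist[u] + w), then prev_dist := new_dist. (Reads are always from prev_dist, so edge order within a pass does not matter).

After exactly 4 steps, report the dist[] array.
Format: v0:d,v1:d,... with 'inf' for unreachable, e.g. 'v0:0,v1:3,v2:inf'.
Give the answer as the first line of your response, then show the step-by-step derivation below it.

v0:0,v1:inf,v2:35,v3:22,v4:12,v5:inf

step 1: dist = v0:0,v1:inf,v2:inf,v3:inf,v4:12,v5:inf
step 2: dist = v0:0,v1:inf,v2:inf,v3:22,v4:12,v5:inf
step 3: dist = v0:0,v1:inf,v2:35,v3:22,v4:12,v5:inf
step 4: dist = v0:0,v1:inf,v2:35,v3:22,v4:12,v5:inf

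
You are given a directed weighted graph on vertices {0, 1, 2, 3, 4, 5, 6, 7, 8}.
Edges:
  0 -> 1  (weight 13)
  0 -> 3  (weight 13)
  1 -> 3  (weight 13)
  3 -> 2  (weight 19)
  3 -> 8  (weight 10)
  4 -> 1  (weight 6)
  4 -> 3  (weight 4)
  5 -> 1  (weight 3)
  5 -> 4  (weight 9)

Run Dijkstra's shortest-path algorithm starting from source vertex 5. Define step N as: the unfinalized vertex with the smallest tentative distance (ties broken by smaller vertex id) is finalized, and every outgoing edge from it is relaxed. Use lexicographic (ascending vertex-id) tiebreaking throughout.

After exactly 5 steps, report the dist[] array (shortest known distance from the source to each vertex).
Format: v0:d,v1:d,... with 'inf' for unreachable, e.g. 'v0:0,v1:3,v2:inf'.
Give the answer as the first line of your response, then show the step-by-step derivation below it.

v0:inf,v1:3,v2:32,v3:13,v4:9,v5:0,v6:inf,v7:inf,v8:23

step 1: dist = v0:inf,v1:3,v2:inf,v3:inf,v4:9,v5:0,v6:inf,v7:inf,v8:inf
step 2: dist = v0:inf,v1:3,v2:inf,v3:16,v4:9,v5:0,v6:inf,v7:inf,v8:inf
step 3: dist = v0:inf,v1:3,v2:inf,v3:13,v4:9,v5:0,v6:inf,v7:inf,v8:inf
step 4: dist = v0:inf,v1:3,v2:32,v3:13,v4:9,v5:0,v6:inf,v7:inf,v8:23
step 5: dist = v0:inf,v1:3,v2:32,v3:13,v4:9,v5:0,v6:inf,v7:inf,v8:23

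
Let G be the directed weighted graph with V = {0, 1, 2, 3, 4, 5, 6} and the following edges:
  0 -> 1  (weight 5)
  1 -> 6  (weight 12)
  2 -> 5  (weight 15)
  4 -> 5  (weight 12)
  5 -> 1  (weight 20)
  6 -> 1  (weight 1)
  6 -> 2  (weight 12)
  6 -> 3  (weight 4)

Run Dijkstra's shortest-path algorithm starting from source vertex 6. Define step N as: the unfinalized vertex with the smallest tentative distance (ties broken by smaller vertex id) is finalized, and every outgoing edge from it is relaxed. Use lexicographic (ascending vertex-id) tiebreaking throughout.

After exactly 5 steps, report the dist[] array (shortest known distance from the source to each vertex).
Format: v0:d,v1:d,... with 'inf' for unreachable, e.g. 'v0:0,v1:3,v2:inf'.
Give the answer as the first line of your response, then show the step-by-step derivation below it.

v0:inf,v1:1,v2:12,v3:4,v4:inf,v5:27,v6:0

step 1: dist = v0:inf,v1:1,v2:12,v3:4,v4:inf,v5:inf,v6:0
step 2: dist = v0:inf,v1:1,v2:12,v3:4,v4:inf,v5:inf,v6:0
step 3: dist = v0:inf,v1:1,v2:12,v3:4,v4:inf,v5:inf,v6:0
step 4: dist = v0:inf,v1:1,v2:12,v3:4,v4:inf,v5:27,v6:0
step 5: dist = v0:inf,v1:1,v2:12,v3:4,v4:inf,v5:27,v6:0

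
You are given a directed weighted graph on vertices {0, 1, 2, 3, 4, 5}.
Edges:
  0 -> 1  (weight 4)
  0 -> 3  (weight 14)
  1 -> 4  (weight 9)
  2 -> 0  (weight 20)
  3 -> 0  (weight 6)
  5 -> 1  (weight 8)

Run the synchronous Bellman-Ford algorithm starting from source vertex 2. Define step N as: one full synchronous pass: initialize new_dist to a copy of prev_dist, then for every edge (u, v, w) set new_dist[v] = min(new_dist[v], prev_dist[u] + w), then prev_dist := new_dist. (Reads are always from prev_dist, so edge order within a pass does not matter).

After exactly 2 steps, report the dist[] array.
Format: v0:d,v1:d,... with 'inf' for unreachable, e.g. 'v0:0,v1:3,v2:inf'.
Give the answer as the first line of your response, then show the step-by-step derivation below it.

v0:20,v1:24,v2:0,v3:34,v4:inf,v5:inf

step 1: dist = v0:20,v1:inf,v2:0,v3:inf,v4:inf,v5:inf
step 2: dist = v0:20,v1:24,v2:0,v3:34,v4:inf,v5:inf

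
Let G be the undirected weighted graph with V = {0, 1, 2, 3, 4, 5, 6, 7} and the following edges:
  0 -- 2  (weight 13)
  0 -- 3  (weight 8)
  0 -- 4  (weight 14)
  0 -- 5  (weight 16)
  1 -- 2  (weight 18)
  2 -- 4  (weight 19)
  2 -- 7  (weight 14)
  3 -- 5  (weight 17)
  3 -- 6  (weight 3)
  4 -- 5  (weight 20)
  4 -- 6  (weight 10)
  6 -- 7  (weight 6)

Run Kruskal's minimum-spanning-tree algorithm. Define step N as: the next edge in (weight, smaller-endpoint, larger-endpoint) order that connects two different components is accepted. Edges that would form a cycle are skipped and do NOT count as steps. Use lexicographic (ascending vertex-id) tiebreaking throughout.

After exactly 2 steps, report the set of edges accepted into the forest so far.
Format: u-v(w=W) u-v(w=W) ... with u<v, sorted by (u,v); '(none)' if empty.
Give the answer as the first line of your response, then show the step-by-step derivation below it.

3-6(w=3) 6-7(w=6)

step 1: add edge 3-6 (w=3); MST = {3-6(w=3)}
step 2: add edge 6-7 (w=6); MST = {3-6(w=3) 6-7(w=6)}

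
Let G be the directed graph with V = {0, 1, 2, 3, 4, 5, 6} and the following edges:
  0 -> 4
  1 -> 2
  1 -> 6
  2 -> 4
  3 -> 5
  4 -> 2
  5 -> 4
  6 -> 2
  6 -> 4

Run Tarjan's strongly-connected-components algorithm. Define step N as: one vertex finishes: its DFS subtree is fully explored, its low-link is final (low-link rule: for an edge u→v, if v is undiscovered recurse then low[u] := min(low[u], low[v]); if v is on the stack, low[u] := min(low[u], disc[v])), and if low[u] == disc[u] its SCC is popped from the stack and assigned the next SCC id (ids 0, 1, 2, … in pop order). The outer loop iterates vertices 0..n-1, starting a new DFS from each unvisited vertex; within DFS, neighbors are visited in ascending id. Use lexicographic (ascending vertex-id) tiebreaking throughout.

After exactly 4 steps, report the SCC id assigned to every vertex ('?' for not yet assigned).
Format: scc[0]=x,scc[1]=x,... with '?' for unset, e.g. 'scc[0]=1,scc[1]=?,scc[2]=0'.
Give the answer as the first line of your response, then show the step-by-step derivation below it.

scc[0]=1,scc[1]=?,scc[2]=0,scc[3]=?,scc[4]=0,scc[5]=?,scc[6]=2

step 1: low=(low[0]=0,low[1]=?,low[2]=1,low[3]=?,low[4]=1,low[5]=?,low[6]=?); scc=(scc[0]=?,scc[1]=?,scc[2]=?,scc[3]=?,scc[4]=?,scc[5]=?,scc[6]=?)
step 2: low=(low[0]=0,low[1]=?,low[2]=1,low[3]=?,low[4]=1,low[5]=?,low[6]=?); scc=(scc[0]=?,scc[1]=?,scc[2]=0,scc[3]=?,scc[4]=0,scc[5]=?,scc[6]=?)
step 3: low=(low[0]=0,low[1]=?,low[2]=1,low[3]=?,low[4]=1,low[5]=?,low[6]=?); scc=(scc[0]=1,scc[1]=?,scc[2]=0,scc[3]=?,scc[4]=0,scc[5]=?,scc[6]=?)
step 4: low=(low[0]=0,low[1]=3,low[2]=1,low[3]=?,low[4]=1,low[5]=?,low[6]=4); scc=(scc[0]=1,scc[1]=?,scc[2]=0,scc[3]=?,scc[4]=0,scc[5]=?,scc[6]=2)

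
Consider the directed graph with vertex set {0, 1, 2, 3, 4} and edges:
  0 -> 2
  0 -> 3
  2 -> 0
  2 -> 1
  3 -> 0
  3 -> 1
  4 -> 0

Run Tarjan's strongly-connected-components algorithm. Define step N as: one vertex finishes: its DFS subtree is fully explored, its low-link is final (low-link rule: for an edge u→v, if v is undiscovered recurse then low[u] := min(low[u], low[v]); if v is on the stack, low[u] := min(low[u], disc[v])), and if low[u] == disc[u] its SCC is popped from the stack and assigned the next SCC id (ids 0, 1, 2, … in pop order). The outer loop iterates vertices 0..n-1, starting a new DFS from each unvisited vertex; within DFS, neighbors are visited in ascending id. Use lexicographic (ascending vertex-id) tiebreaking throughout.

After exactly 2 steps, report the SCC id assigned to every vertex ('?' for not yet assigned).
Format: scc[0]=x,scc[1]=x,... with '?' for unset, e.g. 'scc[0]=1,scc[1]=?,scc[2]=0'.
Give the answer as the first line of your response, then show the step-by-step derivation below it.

scc[0]=?,scc[1]=0,scc[2]=?,scc[3]=?,scc[4]=?

step 1: low=(low[0]=0,low[1]=2,low[2]=0,low[3]=?,low[4]=?); scc=(scc[0]=?,scc[1]=0,scc[2]=?,scc[3]=?,scc[4]=?)
step 2: low=(low[0]=0,low[1]=2,low[2]=0,low[3]=?,low[4]=?); scc=(scc[0]=?,scc[1]=0,scc[2]=?,scc[3]=?,scc[4]=?)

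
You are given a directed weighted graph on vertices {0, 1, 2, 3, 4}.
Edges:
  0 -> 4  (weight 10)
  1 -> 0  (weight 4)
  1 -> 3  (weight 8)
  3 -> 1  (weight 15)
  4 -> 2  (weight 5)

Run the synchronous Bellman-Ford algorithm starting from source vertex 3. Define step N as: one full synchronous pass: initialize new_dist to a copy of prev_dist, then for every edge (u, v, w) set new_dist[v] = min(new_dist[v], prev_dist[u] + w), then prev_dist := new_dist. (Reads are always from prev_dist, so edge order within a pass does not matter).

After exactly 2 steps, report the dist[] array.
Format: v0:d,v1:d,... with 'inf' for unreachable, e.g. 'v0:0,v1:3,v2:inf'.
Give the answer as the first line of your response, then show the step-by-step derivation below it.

v0:19,v1:15,v2:inf,v3:0,v4:inf

step 1: dist = v0:inf,v1:15,v2:inf,v3:0,v4:inf
step 2: dist = v0:19,v1:15,v2:inf,v3:0,v4:inf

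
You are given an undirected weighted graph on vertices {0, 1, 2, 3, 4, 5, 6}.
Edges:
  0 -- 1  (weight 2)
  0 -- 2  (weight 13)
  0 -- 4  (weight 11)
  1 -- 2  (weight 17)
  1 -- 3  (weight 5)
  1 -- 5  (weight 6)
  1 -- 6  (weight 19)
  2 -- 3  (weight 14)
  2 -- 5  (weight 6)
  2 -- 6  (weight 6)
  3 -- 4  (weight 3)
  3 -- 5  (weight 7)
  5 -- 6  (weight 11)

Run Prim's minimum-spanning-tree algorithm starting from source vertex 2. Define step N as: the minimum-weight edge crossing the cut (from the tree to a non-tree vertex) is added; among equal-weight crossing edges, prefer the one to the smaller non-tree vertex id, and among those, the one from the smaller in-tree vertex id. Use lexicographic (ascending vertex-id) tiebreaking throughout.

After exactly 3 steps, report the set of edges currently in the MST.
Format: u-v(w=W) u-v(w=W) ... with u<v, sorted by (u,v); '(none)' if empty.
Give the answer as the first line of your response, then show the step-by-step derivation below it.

0-1(w=2) 1-5(w=6) 2-5(w=6)

step 1: add edge 2-5 (w=6); MST = {2-5(w=6)}
step 2: add edge 1-5 (w=6); MST = {1-5(w=6) 2-5(w=6)}
step 3: add edge 0-1 (w=2); MST = {0-1(w=2) 1-5(w=6) 2-5(w=6)}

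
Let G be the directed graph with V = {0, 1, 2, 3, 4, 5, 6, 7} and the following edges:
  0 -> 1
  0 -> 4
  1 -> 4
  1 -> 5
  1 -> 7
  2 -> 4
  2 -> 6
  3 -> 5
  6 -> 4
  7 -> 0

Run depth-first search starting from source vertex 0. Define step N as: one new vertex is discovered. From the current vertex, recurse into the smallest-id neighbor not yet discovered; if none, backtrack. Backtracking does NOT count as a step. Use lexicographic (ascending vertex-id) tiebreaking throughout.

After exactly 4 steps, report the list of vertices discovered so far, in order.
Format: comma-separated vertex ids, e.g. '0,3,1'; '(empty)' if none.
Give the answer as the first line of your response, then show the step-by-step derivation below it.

0,1,4,5

step 1: discover 0; path=0; order=0
step 2: discover 1; path=0>1; order=0,1
step 3: discover 4; path=0>1>4; order=0,1,4
step 4: discover 5; path=0>1>5; order=0,1,4,5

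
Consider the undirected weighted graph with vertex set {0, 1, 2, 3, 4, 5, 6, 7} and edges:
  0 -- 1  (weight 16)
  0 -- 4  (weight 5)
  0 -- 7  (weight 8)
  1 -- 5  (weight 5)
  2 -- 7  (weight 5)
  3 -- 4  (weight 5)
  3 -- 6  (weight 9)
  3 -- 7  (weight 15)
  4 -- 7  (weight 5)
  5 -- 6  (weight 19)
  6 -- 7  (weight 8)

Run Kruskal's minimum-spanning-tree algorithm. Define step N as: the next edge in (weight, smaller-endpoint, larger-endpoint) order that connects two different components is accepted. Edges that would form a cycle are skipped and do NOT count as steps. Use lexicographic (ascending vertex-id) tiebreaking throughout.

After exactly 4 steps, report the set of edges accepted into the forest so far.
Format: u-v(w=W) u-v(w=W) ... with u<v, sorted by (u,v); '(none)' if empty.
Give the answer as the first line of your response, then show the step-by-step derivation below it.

0-4(w=5) 1-5(w=5) 2-7(w=5) 3-4(w=5)

step 1: add edge 0-4 (w=5); MST = {0-4(w=5)}
step 2: add edge 1-5 (w=5); MST = {0-4(w=5) 1-5(w=5)}
step 3: add edge 2-7 (w=5); MST = {0-4(w=5) 1-5(w=5) 2-7(w=5)}
step 4: add edge 3-4 (w=5); MST = {0-4(w=5) 1-5(w=5) 2-7(w=5) 3-4(w=5)}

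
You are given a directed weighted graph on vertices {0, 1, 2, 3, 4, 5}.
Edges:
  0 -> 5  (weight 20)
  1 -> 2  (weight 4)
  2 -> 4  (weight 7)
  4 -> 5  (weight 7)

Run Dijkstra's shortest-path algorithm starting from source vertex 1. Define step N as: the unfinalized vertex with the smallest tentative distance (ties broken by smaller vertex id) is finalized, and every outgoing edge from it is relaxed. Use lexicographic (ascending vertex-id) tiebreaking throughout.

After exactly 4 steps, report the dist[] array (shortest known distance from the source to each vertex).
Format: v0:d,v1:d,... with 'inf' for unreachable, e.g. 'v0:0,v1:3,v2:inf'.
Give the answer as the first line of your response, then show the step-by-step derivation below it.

v0:inf,v1:0,v2:4,v3:inf,v4:11,v5:18

step 1: dist = v0:inf,v1:0,v2:4,v3:inf,v4:inf,v5:inf
step 2: dist = v0:inf,v1:0,v2:4,v3:inf,v4:11,v5:inf
step 3: dist = v0:inf,v1:0,v2:4,v3:inf,v4:11,v5:18
step 4: dist = v0:inf,v1:0,v2:4,v3:inf,v4:11,v5:18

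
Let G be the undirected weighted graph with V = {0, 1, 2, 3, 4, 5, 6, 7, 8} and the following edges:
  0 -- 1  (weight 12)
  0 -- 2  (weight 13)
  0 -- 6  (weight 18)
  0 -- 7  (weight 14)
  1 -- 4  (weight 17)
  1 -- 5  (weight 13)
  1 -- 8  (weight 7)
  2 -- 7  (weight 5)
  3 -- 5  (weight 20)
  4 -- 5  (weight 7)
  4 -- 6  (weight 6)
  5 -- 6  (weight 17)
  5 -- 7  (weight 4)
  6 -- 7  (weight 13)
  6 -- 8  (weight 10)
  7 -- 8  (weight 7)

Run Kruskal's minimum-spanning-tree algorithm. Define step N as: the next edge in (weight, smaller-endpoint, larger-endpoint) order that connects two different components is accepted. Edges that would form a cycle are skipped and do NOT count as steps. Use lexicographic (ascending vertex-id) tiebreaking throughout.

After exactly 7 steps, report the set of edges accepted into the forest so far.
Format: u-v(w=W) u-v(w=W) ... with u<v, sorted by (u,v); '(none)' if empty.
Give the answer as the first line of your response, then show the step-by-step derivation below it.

0-1(w=12) 1-8(w=7) 2-7(w=5) 4-5(w=7) 4-6(w=6) 5-7(w=4) 7-8(w=7)

step 1: add edge 5-7 (w=4); MST = {5-7(w=4)}
step 2: add edge 2-7 (w=5); MST = {2-7(w=5) 5-7(w=4)}
step 3: add edge 4-6 (w=6); MST = {2-7(w=5) 4-6(w=6) 5-7(w=4)}
step 4: add edge 1-8 (w=7); MST = {1-8(w=7) 2-7(w=5) 4-6(w=6) 5-7(w=4)}
step 5: add edge 4-5 (w=7); MST = {1-8(w=7) 2-7(w=5) 4-5(w=7) 4-6(w=6) 5-7(w=4)}
step 6: add edge 7-8 (w=7); MST = {1-8(w=7) 2-7(w=5) 4-5(w=7) 4-6(w=6) 5-7(w=4) 7-8(w=7)}
step 7: add edge 0-1 (w=12); MST = {0-1(w=12) 1-8(w=7) 2-7(w=5) 4-5(w=7) 4-6(w=6) 5-7(w=4) 7-8(w=7)}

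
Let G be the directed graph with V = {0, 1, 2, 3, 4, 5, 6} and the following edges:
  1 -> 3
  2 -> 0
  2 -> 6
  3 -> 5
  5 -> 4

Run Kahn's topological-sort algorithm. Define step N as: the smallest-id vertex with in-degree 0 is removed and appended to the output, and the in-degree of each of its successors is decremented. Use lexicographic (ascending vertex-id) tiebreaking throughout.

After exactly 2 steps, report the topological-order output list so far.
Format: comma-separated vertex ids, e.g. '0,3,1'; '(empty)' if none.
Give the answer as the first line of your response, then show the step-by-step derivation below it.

1,2

step 1: output 1; order=[1]; indeg=(1,0,0,0,1,1,1)
step 2: output 2; order=[1,2]; indeg=(0,0,0,0,1,1,0)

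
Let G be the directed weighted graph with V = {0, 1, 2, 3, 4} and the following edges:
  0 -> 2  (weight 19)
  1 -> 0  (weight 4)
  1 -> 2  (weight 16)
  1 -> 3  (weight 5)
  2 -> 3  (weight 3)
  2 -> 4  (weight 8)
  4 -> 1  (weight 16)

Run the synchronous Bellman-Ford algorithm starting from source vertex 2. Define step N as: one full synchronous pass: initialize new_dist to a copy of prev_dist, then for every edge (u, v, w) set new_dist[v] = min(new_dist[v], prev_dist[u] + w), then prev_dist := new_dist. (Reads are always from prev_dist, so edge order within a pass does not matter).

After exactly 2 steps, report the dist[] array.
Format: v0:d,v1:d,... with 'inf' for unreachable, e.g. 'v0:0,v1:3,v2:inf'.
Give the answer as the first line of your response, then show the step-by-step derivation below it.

v0:inf,v1:24,v2:0,v3:3,v4:8

step 1: dist = v0:inf,v1:inf,v2:0,v3:3,v4:8
step 2: dist = v0:inf,v1:24,v2:0,v3:3,v4:8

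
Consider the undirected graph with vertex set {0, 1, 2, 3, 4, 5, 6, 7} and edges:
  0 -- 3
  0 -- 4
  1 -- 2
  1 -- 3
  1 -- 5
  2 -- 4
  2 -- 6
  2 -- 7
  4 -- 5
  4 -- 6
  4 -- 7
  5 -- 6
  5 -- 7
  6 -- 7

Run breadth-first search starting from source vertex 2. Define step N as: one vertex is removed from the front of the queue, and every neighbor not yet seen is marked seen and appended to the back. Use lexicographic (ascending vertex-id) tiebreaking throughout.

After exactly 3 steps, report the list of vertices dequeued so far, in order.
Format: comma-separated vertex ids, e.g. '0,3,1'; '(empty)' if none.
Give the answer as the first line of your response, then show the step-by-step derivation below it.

2,1,4

step 1: dequeue 2; queue=[1,4,6,7]; order=2
step 2: dequeue 1; queue=[4,6,7,3,5]; order=2,1
step 3: dequeue 4; queue=[6,7,3,5,0]; order=2,1,4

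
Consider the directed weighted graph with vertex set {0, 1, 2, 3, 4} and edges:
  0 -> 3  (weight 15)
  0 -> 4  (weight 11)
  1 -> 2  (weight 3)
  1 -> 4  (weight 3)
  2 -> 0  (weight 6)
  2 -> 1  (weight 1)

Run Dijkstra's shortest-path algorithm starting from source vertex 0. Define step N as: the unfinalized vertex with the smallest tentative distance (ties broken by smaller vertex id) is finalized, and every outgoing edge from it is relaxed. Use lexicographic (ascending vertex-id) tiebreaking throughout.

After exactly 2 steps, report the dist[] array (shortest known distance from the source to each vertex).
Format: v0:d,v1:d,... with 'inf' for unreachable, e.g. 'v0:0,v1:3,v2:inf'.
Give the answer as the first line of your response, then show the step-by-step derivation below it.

v0:0,v1:inf,v2:inf,v3:15,v4:11

step 1: dist = v0:0,v1:inf,v2:inf,v3:15,v4:11
step 2: dist = v0:0,v1:inf,v2:inf,v3:15,v4:11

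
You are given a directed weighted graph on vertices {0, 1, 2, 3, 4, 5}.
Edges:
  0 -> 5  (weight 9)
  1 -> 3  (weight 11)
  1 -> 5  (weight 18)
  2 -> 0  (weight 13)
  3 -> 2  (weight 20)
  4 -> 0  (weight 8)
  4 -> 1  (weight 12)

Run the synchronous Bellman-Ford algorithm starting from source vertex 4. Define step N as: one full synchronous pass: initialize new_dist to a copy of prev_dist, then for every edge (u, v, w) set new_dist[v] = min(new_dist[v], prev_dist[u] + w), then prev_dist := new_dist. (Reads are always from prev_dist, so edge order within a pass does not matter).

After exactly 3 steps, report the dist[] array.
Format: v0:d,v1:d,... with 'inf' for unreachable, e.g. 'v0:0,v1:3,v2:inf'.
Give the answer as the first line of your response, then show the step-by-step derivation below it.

v0:8,v1:12,v2:43,v3:23,v4:0,v5:17

step 1: dist = v0:8,v1:12,v2:inf,v3:inf,v4:0,v5:inf
step 2: dist = v0:8,v1:12,v2:inf,v3:23,v4:0,v5:17
step 3: dist = v0:8,v1:12,v2:43,v3:23,v4:0,v5:17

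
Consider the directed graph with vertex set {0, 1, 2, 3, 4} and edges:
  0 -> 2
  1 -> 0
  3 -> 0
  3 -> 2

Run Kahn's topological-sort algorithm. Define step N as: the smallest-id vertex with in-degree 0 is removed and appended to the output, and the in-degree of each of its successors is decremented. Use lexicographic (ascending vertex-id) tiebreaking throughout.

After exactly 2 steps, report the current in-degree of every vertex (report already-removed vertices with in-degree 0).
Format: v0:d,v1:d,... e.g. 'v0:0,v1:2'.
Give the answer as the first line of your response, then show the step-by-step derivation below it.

v0:0,v1:0,v2:1,v3:0,v4:0

step 1: output 1; order=[1]; indeg=(1,0,2,0,0)
step 2: output 3; order=[1,3]; indeg=(0,0,1,0,0)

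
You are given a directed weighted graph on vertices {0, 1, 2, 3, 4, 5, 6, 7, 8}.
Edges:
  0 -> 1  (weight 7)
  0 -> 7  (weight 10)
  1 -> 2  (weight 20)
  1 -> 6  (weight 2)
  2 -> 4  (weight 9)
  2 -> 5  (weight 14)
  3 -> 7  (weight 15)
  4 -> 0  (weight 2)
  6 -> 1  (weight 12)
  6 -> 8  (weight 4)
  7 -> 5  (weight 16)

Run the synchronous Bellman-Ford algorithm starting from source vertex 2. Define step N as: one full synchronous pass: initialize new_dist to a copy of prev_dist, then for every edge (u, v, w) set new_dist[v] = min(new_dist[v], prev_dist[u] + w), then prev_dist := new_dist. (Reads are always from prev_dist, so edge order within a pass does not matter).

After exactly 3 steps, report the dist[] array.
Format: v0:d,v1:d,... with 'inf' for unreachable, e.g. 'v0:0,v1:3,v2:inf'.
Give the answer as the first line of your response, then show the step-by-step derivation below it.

v0:11,v1:18,v2:0,v3:inf,v4:9,v5:14,v6:inf,v7:21,v8:inf

step 1: dist = v0:inf,v1:inf,v2:0,v3:inf,v4:9,v5:14,v6:inf,v7:inf,v8:inf
step 2: dist = v0:11,v1:inf,v2:0,v3:inf,v4:9,v5:14,v6:inf,v7:inf,v8:inf
step 3: dist = v0:11,v1:18,v2:0,v3:inf,v4:9,v5:14,v6:inf,v7:21,v8:inf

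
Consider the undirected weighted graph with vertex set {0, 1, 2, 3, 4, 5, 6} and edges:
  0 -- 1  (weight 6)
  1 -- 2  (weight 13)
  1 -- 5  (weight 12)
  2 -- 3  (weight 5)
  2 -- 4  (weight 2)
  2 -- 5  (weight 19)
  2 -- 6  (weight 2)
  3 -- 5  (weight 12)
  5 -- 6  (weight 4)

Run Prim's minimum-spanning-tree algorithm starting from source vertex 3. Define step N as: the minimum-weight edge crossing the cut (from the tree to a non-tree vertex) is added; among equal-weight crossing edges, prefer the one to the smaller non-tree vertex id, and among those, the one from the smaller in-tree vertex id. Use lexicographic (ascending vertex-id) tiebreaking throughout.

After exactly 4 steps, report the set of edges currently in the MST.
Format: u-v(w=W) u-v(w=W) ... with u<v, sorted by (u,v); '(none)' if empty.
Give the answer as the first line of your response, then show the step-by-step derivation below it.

2-3(w=5) 2-4(w=2) 2-6(w=2) 5-6(w=4)

step 1: add edge 2-3 (w=5); MST = {2-3(w=5)}
step 2: add edge 2-4 (w=2); MST = {2-3(w=5) 2-4(w=2)}
step 3: add edge 2-6 (w=2); MST = {2-3(w=5) 2-4(w=2) 2-6(w=2)}
step 4: add edge 5-6 (w=4); MST = {2-3(w=5) 2-4(w=2) 2-6(w=2) 5-6(w=4)}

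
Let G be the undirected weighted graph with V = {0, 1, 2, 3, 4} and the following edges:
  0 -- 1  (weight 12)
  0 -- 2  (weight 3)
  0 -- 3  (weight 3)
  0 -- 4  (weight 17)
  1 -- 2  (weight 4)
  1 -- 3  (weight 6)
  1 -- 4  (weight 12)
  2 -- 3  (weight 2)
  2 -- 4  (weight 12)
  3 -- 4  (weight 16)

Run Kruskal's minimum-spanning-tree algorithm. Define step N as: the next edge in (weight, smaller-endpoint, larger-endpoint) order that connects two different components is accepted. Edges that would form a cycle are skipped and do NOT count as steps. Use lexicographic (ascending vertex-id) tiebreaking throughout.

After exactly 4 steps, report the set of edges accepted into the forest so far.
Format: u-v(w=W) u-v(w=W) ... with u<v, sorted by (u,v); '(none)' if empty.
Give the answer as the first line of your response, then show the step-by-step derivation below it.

0-2(w=3) 1-2(w=4) 1-4(w=12) 2-3(w=2)

step 1: add edge 2-3 (w=2); MST = {2-3(w=2)}
step 2: add edge 0-2 (w=3); MST = {0-2(w=3) 2-3(w=2)}
step 3: add edge 1-2 (w=4); MST = {0-2(w=3) 1-2(w=4) 2-3(w=2)}
step 4: add edge 1-4 (w=12); MST = {0-2(w=3) 1-2(w=4) 1-4(w=12) 2-3(w=2)}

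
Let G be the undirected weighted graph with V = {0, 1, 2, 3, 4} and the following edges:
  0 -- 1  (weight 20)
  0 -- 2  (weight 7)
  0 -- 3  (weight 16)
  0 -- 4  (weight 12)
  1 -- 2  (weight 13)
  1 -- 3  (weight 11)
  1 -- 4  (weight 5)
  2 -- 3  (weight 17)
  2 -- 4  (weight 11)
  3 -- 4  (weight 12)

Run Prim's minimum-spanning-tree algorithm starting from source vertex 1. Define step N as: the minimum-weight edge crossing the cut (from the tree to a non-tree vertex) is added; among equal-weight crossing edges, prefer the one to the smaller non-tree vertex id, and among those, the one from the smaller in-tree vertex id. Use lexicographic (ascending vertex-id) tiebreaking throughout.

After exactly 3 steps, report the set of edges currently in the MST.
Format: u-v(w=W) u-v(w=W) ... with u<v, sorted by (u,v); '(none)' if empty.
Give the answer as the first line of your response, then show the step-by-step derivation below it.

0-2(w=7) 1-4(w=5) 2-4(w=11)

step 1: add edge 1-4 (w=5); MST = {1-4(w=5)}
step 2: add edge 2-4 (w=11); MST = {1-4(w=5) 2-4(w=11)}
step 3: add edge 0-2 (w=7); MST = {0-2(w=7) 1-4(w=5) 2-4(w=11)}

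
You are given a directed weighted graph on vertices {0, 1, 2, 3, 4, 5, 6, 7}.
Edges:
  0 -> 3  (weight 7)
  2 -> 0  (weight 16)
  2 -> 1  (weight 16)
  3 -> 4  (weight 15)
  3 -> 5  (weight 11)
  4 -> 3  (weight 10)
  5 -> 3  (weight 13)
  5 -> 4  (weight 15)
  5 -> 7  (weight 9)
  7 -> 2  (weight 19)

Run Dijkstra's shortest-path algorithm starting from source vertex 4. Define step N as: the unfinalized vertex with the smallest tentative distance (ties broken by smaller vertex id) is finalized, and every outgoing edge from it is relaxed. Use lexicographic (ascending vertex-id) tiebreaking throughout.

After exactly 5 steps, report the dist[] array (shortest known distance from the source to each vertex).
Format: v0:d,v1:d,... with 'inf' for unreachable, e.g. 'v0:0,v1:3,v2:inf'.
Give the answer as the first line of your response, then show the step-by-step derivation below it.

v0:65,v1:65,v2:49,v3:10,v4:0,v5:21,v6:inf,v7:30

step 1: dist = v0:inf,v1:inf,v2:inf,v3:10,v4:0,v5:inf,v6:inf,v7:inf
step 2: dist = v0:inf,v1:inf,v2:inf,v3:10,v4:0,v5:21,v6:inf,v7:inf
step 3: dist = v0:inf,v1:inf,v2:inf,v3:10,v4:0,v5:21,v6:inf,v7:30
step 4: dist = v0:inf,v1:inf,v2:49,v3:10,v4:0,v5:21,v6:inf,v7:30
step 5: dist = v0:65,v1:65,v2:49,v3:10,v4:0,v5:21,v6:inf,v7:30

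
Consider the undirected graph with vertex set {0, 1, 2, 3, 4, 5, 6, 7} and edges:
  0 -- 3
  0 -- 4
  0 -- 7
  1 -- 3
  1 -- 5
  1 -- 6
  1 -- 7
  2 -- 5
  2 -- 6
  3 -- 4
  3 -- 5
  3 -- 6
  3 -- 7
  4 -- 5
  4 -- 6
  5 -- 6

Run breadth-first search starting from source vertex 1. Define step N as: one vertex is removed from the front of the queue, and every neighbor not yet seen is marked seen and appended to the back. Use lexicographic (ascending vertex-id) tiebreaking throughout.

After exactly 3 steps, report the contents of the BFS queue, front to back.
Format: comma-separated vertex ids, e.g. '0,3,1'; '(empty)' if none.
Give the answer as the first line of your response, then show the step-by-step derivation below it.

6,7,0,4,2

step 1: dequeue 1; queue=[3,5,6,7]; order=1
step 2: dequeue 3; queue=[5,6,7,0,4]; order=1,3
step 3: dequeue 5; queue=[6,7,0,4,2]; order=1,3,5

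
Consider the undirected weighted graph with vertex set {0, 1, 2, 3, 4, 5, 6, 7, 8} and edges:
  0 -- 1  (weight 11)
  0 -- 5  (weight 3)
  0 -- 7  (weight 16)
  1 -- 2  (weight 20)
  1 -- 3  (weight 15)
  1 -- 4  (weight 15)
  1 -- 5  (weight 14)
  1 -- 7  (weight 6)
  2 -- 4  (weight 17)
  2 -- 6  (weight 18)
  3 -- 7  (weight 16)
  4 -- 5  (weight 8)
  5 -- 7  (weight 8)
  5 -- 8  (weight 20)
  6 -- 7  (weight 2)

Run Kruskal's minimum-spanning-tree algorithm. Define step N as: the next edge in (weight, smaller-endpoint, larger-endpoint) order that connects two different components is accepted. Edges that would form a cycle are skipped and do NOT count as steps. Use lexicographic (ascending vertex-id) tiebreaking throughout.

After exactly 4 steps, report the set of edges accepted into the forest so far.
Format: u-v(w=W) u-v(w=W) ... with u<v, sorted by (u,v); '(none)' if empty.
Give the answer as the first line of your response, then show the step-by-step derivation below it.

0-5(w=3) 1-7(w=6) 4-5(w=8) 6-7(w=2)

step 1: add edge 6-7 (w=2); MST = {6-7(w=2)}
step 2: add edge 0-5 (w=3); MST = {0-5(w=3) 6-7(w=2)}
step 3: add edge 1-7 (w=6); MST = {0-5(w=3) 1-7(w=6) 6-7(w=2)}
step 4: add edge 4-5 (w=8); MST = {0-5(w=3) 1-7(w=6) 4-5(w=8) 6-7(w=2)}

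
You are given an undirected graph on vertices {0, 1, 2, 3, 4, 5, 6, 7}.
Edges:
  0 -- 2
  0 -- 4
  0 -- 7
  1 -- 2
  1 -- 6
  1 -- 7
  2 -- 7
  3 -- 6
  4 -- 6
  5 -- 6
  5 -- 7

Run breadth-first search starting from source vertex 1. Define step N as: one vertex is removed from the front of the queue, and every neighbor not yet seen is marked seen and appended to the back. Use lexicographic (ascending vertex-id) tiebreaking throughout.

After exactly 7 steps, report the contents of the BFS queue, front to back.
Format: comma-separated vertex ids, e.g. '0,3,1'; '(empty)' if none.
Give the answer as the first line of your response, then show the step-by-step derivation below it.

5

step 1: dequeue 1; queue=[2,6,7]; order=1
step 2: dequeue 2; queue=[6,7,0]; order=1,2
step 3: dequeue 6; queue=[7,0,3,4,5]; order=1,2,6
step 4: dequeue 7; queue=[0,3,4,5]; order=1,2,6,7
step 5: dequeue 0; queue=[3,4,5]; order=1,2,6,7,0
step 6: dequeue 3; queue=[4,5]; order=1,2,6,7,0,3
step 7: dequeue 4; queue=[5]; order=1,2,6,7,0,3,4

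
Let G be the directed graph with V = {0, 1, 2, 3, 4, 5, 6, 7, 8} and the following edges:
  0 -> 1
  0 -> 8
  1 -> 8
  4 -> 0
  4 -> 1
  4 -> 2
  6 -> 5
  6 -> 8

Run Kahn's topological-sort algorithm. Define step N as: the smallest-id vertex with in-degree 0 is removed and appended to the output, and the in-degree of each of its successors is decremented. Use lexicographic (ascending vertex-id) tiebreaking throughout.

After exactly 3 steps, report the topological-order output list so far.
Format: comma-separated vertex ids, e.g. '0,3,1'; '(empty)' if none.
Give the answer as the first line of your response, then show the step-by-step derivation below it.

3,4,0

step 1: output 3; order=[3]; indeg=(1,2,1,0,0,1,0,0,3)
step 2: output 4; order=[3,4]; indeg=(0,1,0,0,0,1,0,0,3)
step 3: output 0; order=[3,4,0]; indeg=(0,0,0,0,0,1,0,0,2)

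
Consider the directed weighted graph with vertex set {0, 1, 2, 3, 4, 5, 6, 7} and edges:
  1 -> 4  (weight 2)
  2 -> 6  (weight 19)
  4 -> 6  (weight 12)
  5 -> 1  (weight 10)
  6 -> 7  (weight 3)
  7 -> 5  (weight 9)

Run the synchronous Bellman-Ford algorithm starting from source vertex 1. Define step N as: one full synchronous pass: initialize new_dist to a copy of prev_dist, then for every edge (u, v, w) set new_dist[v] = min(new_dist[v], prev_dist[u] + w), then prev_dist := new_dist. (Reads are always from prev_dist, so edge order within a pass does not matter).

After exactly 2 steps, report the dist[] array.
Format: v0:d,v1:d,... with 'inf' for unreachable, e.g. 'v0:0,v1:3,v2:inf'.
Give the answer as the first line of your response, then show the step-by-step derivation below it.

v0:inf,v1:0,v2:inf,v3:inf,v4:2,v5:inf,v6:14,v7:inf

step 1: dist = v0:inf,v1:0,v2:inf,v3:inf,v4:2,v5:inf,v6:inf,v7:inf
step 2: dist = v0:inf,v1:0,v2:inf,v3:inf,v4:2,v5:inf,v6:14,v7:inf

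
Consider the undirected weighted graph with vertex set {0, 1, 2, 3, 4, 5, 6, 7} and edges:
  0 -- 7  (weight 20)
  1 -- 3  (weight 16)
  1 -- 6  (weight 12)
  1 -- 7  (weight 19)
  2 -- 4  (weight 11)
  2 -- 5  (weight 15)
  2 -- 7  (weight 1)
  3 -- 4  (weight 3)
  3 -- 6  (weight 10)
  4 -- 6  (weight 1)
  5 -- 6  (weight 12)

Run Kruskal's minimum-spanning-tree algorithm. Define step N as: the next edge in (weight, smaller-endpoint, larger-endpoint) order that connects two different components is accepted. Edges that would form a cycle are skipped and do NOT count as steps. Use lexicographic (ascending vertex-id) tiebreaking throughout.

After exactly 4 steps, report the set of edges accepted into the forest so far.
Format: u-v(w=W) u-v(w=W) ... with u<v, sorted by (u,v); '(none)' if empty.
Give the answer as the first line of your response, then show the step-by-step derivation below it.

2-4(w=11) 2-7(w=1) 3-4(w=3) 4-6(w=1)

step 1: add edge 2-7 (w=1); MST = {2-7(w=1)}
step 2: add edge 4-6 (w=1); MST = {2-7(w=1) 4-6(w=1)}
step 3: add edge 3-4 (w=3); MST = {2-7(w=1) 3-4(w=3) 4-6(w=1)}
step 4: add edge 2-4 (w=11); MST = {2-4(w=11) 2-7(w=1) 3-4(w=3) 4-6(w=1)}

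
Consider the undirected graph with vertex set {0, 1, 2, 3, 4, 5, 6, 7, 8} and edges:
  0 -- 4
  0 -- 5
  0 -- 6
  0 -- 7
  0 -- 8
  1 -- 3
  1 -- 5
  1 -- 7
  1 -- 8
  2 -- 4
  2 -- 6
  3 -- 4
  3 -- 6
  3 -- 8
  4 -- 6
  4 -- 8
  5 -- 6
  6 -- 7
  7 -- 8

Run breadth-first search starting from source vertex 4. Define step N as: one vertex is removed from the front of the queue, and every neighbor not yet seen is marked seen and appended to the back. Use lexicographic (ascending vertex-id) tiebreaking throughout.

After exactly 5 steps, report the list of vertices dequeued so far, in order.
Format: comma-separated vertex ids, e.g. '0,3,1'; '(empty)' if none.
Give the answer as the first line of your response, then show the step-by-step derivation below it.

4,0,2,3,6

step 1: dequeue 4; queue=[0,2,3,6,8]; order=4
step 2: dequeue 0; queue=[2,3,6,8,5,7]; order=4,0
step 3: dequeue 2; queue=[3,6,8,5,7]; order=4,0,2
step 4: dequeue 3; queue=[6,8,5,7,1]; order=4,0,2,3
step 5: dequeue 6; queue=[8,5,7,1]; order=4,0,2,3,6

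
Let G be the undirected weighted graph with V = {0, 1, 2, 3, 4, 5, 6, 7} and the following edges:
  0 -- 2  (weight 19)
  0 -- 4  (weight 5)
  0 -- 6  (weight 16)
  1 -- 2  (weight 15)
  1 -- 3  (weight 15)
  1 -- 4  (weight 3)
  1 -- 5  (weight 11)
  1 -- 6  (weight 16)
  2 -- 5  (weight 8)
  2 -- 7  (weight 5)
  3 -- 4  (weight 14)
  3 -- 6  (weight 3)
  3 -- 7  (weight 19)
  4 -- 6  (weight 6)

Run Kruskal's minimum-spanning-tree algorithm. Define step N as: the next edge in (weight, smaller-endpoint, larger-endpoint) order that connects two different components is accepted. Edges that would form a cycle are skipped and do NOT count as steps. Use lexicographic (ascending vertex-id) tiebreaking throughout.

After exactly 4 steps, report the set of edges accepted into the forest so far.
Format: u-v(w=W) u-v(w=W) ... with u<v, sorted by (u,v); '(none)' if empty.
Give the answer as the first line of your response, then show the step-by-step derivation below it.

0-4(w=5) 1-4(w=3) 2-7(w=5) 3-6(w=3)

step 1: add edge 1-4 (w=3); MST = {1-4(w=3)}
step 2: add edge 3-6 (w=3); MST = {1-4(w=3) 3-6(w=3)}
step 3: add edge 0-4 (w=5); MST = {0-4(w=5) 1-4(w=3) 3-6(w=3)}
step 4: add edge 2-7 (w=5); MST = {0-4(w=5) 1-4(w=3) 2-7(w=5) 3-6(w=3)}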